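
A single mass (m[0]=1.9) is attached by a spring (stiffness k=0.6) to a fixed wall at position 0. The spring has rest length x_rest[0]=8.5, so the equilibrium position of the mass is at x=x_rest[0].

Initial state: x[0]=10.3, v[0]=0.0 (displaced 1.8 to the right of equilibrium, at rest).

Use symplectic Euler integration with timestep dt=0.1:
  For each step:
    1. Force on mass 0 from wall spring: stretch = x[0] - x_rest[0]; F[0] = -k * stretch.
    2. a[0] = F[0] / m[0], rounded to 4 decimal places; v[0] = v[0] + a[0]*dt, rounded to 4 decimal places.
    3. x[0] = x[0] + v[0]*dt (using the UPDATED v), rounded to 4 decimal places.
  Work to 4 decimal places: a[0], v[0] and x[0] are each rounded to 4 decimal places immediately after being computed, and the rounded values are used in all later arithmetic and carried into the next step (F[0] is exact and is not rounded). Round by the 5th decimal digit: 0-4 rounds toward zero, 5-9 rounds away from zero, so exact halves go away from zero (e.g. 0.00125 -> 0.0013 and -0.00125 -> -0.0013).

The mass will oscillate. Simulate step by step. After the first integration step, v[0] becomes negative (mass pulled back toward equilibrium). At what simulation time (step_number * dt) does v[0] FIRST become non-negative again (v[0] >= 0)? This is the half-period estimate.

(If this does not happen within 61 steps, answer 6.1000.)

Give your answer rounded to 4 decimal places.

Answer: 5.6000

Derivation:
Step 0: x=[10.3000] v=[0.0000]
Step 1: x=[10.2943] v=[-0.0568]
Step 2: x=[10.2830] v=[-0.1135]
Step 3: x=[10.2660] v=[-0.1698]
Step 4: x=[10.2434] v=[-0.2256]
Step 5: x=[10.2153] v=[-0.2807]
Step 6: x=[10.1818] v=[-0.3349]
Step 7: x=[10.1430] v=[-0.3880]
Step 8: x=[10.0990] v=[-0.4399]
Step 9: x=[10.0500] v=[-0.4904]
Step 10: x=[9.9961] v=[-0.5394]
Step 11: x=[9.9374] v=[-0.5867]
Step 12: x=[9.8742] v=[-0.6321]
Step 13: x=[9.8067] v=[-0.6755]
Step 14: x=[9.7350] v=[-0.7168]
Step 15: x=[9.6594] v=[-0.7558]
Step 16: x=[9.5802] v=[-0.7924]
Step 17: x=[9.4976] v=[-0.8265]
Step 18: x=[9.4118] v=[-0.8580]
Step 19: x=[9.3231] v=[-0.8868]
Step 20: x=[9.2318] v=[-0.9128]
Step 21: x=[9.1382] v=[-0.9359]
Step 22: x=[9.0426] v=[-0.9561]
Step 23: x=[8.9453] v=[-0.9732]
Step 24: x=[8.8466] v=[-0.9873]
Step 25: x=[8.7468] v=[-0.9983]
Step 26: x=[8.6462] v=[-1.0061]
Step 27: x=[8.5451] v=[-1.0107]
Step 28: x=[8.4439] v=[-1.0121]
Step 29: x=[8.3429] v=[-1.0103]
Step 30: x=[8.2424] v=[-1.0053]
Step 31: x=[8.1427] v=[-0.9972]
Step 32: x=[8.0441] v=[-0.9859]
Step 33: x=[7.9470] v=[-0.9715]
Step 34: x=[7.8516] v=[-0.9540]
Step 35: x=[7.7583] v=[-0.9335]
Step 36: x=[7.6673] v=[-0.9101]
Step 37: x=[7.5789] v=[-0.8838]
Step 38: x=[7.4934] v=[-0.8547]
Step 39: x=[7.4111] v=[-0.8229]
Step 40: x=[7.3323] v=[-0.7885]
Step 41: x=[7.2571] v=[-0.7516]
Step 42: x=[7.1859] v=[-0.7124]
Step 43: x=[7.1188] v=[-0.6709]
Step 44: x=[7.0561] v=[-0.6273]
Step 45: x=[6.9979] v=[-0.5817]
Step 46: x=[6.9445] v=[-0.5343]
Step 47: x=[6.8960] v=[-0.4852]
Step 48: x=[6.8525] v=[-0.4346]
Step 49: x=[6.8142] v=[-0.3826]
Step 50: x=[6.7813] v=[-0.3294]
Step 51: x=[6.7538] v=[-0.2751]
Step 52: x=[6.7318] v=[-0.2200]
Step 53: x=[6.7154] v=[-0.1642]
Step 54: x=[6.7046] v=[-0.1078]
Step 55: x=[6.6995] v=[-0.0511]
Step 56: x=[6.7001] v=[0.0058]
First v>=0 after going negative at step 56, time=5.6000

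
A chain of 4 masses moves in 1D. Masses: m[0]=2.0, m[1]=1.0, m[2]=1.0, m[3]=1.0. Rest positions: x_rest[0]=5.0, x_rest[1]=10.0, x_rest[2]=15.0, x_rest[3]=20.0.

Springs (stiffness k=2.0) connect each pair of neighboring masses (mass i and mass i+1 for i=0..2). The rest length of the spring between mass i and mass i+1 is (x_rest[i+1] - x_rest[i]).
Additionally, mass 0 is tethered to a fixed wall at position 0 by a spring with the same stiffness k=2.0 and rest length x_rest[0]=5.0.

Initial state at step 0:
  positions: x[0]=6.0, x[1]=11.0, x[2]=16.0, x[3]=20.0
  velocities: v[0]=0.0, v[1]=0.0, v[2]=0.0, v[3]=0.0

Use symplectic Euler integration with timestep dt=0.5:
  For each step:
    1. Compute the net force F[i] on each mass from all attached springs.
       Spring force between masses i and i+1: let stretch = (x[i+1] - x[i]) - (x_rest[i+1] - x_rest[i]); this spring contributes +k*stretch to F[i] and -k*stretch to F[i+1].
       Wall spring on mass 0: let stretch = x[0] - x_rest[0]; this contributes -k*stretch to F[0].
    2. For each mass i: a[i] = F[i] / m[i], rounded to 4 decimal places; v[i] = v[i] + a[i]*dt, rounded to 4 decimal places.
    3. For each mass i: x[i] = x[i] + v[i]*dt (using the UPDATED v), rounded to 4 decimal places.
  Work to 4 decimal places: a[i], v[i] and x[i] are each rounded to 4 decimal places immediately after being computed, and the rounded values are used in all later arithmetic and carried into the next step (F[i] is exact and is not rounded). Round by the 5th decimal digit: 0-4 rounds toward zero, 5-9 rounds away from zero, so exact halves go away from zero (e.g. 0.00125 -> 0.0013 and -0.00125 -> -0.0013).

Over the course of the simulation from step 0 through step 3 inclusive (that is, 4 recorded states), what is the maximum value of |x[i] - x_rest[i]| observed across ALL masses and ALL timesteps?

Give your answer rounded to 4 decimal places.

Step 0: x=[6.0000 11.0000 16.0000 20.0000] v=[0.0000 0.0000 0.0000 0.0000]
Step 1: x=[5.7500 11.0000 15.5000 20.5000] v=[-0.5000 0.0000 -1.0000 1.0000]
Step 2: x=[5.3750 10.6250 15.2500 21.0000] v=[-0.7500 -0.7500 -0.5000 1.0000]
Step 3: x=[4.9688 9.9375 15.5625 21.1250] v=[-0.8125 -1.3750 0.6250 0.2500]
Max displacement = 1.1250

Answer: 1.1250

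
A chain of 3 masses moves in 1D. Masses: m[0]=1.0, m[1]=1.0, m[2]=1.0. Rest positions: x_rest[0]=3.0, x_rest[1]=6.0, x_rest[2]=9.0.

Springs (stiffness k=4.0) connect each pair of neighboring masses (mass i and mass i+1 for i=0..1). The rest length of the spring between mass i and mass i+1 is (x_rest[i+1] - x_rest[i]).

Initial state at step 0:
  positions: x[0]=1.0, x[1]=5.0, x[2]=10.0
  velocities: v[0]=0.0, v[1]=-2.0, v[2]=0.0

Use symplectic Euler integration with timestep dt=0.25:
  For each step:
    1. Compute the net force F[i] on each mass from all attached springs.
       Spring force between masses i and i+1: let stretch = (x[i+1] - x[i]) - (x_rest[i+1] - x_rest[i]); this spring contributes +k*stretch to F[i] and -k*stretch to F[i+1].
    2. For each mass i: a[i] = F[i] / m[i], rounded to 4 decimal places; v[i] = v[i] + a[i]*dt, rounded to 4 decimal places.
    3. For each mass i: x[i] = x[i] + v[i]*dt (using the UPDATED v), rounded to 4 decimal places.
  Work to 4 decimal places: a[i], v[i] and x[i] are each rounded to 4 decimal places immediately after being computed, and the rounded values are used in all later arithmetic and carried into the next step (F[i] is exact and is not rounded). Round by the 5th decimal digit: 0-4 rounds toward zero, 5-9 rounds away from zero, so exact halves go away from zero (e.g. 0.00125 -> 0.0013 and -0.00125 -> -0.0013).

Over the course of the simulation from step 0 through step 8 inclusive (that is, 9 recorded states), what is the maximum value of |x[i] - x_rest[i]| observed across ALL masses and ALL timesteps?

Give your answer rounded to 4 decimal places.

Step 0: x=[1.0000 5.0000 10.0000] v=[0.0000 -2.0000 0.0000]
Step 1: x=[1.2500 4.7500 9.5000] v=[1.0000 -1.0000 -2.0000]
Step 2: x=[1.6250 4.8125 8.5625] v=[1.5000 0.2500 -3.7500]
Step 3: x=[2.0469 5.0156 7.4375] v=[1.6875 0.8125 -4.5000]
Step 4: x=[2.4610 5.0820 6.4570] v=[1.6562 0.2657 -3.9219]
Step 5: x=[2.7803 4.8369 5.8828] v=[1.2772 -0.9803 -2.2969]
Step 6: x=[2.8638 4.3392 5.7971] v=[0.3338 -1.9910 -0.3428]
Step 7: x=[2.5661 3.8371 6.0969] v=[-1.1908 -2.0085 1.1993]
Step 8: x=[1.8362 3.5822 6.5818] v=[-2.9198 -1.0197 1.9395]
Max displacement = 3.2029

Answer: 3.2029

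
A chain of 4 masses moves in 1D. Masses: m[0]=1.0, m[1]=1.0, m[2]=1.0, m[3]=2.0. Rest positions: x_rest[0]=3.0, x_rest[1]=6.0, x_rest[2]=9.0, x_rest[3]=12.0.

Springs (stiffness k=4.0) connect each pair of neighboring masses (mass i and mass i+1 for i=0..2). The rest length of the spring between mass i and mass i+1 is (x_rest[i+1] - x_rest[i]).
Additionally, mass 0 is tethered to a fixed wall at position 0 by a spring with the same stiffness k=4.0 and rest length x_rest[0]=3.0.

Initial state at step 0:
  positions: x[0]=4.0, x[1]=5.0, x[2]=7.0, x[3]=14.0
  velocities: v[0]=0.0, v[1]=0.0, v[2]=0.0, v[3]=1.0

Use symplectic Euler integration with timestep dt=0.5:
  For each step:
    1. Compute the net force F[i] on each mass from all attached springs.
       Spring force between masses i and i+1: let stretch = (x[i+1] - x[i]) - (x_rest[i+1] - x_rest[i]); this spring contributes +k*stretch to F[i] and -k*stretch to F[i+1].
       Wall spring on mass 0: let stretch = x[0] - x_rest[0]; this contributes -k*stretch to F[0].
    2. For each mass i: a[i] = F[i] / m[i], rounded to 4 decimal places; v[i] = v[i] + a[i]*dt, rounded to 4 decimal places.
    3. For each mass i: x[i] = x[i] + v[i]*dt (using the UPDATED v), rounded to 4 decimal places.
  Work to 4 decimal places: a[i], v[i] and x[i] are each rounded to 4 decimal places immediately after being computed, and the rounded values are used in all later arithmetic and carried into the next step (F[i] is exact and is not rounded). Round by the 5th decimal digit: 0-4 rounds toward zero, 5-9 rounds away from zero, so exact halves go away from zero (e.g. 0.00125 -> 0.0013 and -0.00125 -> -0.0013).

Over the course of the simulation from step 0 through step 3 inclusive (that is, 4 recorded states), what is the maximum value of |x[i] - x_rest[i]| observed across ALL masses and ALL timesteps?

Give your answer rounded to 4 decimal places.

Answer: 4.0000

Derivation:
Step 0: x=[4.0000 5.0000 7.0000 14.0000] v=[0.0000 0.0000 0.0000 1.0000]
Step 1: x=[1.0000 6.0000 12.0000 12.5000] v=[-6.0000 2.0000 10.0000 -3.0000]
Step 2: x=[2.0000 8.0000 11.5000 12.2500] v=[2.0000 4.0000 -1.0000 -0.5000]
Step 3: x=[7.0000 7.5000 8.2500 13.1250] v=[10.0000 -1.0000 -6.5000 1.7500]
Max displacement = 4.0000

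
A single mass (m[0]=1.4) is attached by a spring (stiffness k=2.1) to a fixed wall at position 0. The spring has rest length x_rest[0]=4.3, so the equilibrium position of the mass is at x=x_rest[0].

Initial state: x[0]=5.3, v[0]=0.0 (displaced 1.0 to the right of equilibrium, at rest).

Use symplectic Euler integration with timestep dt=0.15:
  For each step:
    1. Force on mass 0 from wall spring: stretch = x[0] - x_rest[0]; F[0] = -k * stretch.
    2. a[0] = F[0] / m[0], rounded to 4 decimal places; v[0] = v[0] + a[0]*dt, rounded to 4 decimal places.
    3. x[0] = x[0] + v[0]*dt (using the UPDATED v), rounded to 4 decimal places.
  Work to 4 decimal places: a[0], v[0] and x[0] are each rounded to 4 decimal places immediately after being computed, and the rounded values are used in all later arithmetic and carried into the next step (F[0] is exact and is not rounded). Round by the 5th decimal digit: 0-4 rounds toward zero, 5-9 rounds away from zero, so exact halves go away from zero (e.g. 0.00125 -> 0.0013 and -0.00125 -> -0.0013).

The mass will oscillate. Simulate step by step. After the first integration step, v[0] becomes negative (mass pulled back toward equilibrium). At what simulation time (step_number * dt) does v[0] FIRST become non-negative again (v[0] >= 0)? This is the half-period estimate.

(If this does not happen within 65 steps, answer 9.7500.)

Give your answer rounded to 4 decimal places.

Answer: 2.7000

Derivation:
Step 0: x=[5.3000] v=[0.0000]
Step 1: x=[5.2663] v=[-0.2250]
Step 2: x=[5.1999] v=[-0.4424]
Step 3: x=[5.1032] v=[-0.6449]
Step 4: x=[4.9794] v=[-0.8256]
Step 5: x=[4.8326] v=[-0.9785]
Step 6: x=[4.6679] v=[-1.0983]
Step 7: x=[4.4907] v=[-1.1811]
Step 8: x=[4.3071] v=[-1.2240]
Step 9: x=[4.1233] v=[-1.2256]
Step 10: x=[3.9454] v=[-1.1858]
Step 11: x=[3.7795] v=[-1.1060]
Step 12: x=[3.6312] v=[-0.9889]
Step 13: x=[3.5054] v=[-0.8384]
Step 14: x=[3.4065] v=[-0.6596]
Step 15: x=[3.3377] v=[-0.4586]
Step 16: x=[3.3014] v=[-0.2421]
Step 17: x=[3.2988] v=[-0.0174]
Step 18: x=[3.3300] v=[0.2079]
First v>=0 after going negative at step 18, time=2.7000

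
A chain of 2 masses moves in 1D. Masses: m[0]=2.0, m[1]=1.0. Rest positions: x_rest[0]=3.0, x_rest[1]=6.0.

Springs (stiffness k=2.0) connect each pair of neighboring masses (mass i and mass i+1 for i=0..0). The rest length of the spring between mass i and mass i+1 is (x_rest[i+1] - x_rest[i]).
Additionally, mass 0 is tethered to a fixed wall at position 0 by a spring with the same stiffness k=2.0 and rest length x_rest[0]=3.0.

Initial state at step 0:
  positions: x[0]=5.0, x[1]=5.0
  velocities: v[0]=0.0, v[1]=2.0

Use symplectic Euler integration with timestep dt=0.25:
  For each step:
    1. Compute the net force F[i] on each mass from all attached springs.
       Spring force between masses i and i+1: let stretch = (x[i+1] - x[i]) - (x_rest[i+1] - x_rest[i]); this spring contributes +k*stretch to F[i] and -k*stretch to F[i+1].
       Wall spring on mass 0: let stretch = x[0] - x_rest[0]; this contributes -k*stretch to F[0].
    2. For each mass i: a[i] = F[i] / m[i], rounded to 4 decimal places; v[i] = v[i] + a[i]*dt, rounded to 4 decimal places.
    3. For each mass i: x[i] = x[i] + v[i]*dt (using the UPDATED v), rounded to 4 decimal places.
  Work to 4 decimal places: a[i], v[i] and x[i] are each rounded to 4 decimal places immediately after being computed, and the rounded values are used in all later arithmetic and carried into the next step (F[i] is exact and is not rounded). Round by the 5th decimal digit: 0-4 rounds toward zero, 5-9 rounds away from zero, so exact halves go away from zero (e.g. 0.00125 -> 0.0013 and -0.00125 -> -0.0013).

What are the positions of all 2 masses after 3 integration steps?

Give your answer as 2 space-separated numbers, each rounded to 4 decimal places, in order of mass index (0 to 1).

Step 0: x=[5.0000 5.0000] v=[0.0000 2.0000]
Step 1: x=[4.6875 5.8750] v=[-1.2500 3.5000]
Step 2: x=[4.1563 6.9766] v=[-2.1250 4.4063]
Step 3: x=[3.5416 8.1007] v=[-2.4590 4.4962]

Answer: 3.5416 8.1007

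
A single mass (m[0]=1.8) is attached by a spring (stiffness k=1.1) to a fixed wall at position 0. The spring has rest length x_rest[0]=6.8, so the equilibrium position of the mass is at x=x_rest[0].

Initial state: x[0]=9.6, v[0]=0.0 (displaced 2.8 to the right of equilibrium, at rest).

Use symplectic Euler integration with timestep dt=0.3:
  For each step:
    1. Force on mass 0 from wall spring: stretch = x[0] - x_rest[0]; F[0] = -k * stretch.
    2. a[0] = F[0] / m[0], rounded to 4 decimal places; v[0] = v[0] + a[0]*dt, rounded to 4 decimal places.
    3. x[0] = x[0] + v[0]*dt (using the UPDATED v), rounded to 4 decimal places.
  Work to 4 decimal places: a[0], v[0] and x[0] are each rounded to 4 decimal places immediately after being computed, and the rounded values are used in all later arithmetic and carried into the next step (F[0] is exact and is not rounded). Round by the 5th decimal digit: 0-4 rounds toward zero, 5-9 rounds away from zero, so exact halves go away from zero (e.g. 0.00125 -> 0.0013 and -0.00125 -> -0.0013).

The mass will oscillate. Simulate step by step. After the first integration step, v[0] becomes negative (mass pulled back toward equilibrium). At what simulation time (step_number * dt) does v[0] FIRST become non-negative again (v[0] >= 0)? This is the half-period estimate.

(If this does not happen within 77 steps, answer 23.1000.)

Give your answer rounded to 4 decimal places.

Step 0: x=[9.6000] v=[0.0000]
Step 1: x=[9.4460] v=[-0.5133]
Step 2: x=[9.1465] v=[-0.9984]
Step 3: x=[8.7179] v=[-1.4286]
Step 4: x=[8.1838] v=[-1.7802]
Step 5: x=[7.5736] v=[-2.0339]
Step 6: x=[6.9209] v=[-2.1757]
Step 7: x=[6.2615] v=[-2.1979]
Step 8: x=[5.6317] v=[-2.0992]
Step 9: x=[5.0662] v=[-1.8850]
Step 10: x=[4.5960] v=[-1.5672]
Step 11: x=[4.2471] v=[-1.1631]
Step 12: x=[4.0386] v=[-0.6951]
Step 13: x=[3.9819] v=[-0.1889]
Step 14: x=[4.0802] v=[0.3278]
First v>=0 after going negative at step 14, time=4.2000

Answer: 4.2000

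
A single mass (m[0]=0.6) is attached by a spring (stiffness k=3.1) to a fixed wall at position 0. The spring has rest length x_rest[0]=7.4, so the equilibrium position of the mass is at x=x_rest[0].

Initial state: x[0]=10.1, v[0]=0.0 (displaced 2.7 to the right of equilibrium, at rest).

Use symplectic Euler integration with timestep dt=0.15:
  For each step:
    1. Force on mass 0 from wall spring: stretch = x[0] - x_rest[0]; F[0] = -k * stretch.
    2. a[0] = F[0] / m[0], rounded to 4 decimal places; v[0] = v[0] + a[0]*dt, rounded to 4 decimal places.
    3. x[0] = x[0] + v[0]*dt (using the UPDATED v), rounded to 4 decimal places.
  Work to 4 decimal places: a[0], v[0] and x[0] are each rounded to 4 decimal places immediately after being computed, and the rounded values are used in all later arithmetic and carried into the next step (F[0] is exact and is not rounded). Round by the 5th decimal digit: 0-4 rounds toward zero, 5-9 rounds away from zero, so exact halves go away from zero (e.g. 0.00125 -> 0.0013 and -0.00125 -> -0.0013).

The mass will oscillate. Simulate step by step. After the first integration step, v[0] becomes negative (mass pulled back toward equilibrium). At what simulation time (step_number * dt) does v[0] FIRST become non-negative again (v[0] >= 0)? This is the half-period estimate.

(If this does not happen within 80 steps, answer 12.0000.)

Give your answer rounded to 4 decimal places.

Answer: 1.5000

Derivation:
Step 0: x=[10.1000] v=[0.0000]
Step 1: x=[9.7861] v=[-2.0925]
Step 2: x=[9.1948] v=[-3.9417]
Step 3: x=[8.3949] v=[-5.3327]
Step 4: x=[7.4793] v=[-6.1037]
Step 5: x=[6.5545] v=[-6.1652]
Step 6: x=[5.7280] v=[-5.5099]
Step 7: x=[5.0959] v=[-4.2141]
Step 8: x=[4.7316] v=[-2.4284]
Step 9: x=[4.6775] v=[-0.3604]
Step 10: x=[4.9399] v=[1.7495]
First v>=0 after going negative at step 10, time=1.5000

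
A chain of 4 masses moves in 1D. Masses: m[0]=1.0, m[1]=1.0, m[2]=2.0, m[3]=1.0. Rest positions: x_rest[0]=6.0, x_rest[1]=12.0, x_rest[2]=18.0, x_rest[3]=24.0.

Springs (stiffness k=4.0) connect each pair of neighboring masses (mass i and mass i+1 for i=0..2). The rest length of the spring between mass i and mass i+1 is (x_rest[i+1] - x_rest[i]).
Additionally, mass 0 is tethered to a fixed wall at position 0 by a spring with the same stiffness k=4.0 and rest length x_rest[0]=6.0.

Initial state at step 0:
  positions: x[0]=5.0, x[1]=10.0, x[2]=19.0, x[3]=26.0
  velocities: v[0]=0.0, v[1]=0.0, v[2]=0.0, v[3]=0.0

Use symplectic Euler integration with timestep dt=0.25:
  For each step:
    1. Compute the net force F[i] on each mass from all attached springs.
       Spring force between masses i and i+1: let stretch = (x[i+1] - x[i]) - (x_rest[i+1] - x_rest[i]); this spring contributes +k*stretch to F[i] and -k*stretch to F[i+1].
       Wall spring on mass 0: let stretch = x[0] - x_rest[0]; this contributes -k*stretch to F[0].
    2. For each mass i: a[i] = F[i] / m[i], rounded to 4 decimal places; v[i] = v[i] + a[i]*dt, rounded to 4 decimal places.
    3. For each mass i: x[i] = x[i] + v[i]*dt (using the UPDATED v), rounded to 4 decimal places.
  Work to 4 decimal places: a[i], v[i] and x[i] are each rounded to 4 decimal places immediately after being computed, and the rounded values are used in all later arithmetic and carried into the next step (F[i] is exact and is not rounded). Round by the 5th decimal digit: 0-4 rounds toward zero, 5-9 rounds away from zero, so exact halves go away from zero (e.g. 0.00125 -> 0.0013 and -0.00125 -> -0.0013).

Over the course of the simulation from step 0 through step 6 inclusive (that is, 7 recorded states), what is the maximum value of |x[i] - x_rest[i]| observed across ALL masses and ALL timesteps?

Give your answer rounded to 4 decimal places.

Answer: 2.5774

Derivation:
Step 0: x=[5.0000 10.0000 19.0000 26.0000] v=[0.0000 0.0000 0.0000 0.0000]
Step 1: x=[5.0000 11.0000 18.7500 25.7500] v=[0.0000 4.0000 -1.0000 -1.0000]
Step 2: x=[5.2500 12.4375 18.4063 25.2500] v=[1.0000 5.7500 -1.3750 -2.0000]
Step 3: x=[5.9844 13.5703 18.1719 24.5391] v=[2.9375 4.5313 -0.9376 -2.8437]
Step 4: x=[7.1192 13.9571 18.1582 23.7364] v=[4.5390 1.5470 -0.0548 -3.2109]
Step 5: x=[8.1836 13.6847 18.3167 23.0391] v=[4.2577 -1.0898 0.6338 -2.7891]
Step 6: x=[8.5774 13.1950 18.4865 22.6612] v=[1.5752 -1.9589 0.6790 -1.5115]
Max displacement = 2.5774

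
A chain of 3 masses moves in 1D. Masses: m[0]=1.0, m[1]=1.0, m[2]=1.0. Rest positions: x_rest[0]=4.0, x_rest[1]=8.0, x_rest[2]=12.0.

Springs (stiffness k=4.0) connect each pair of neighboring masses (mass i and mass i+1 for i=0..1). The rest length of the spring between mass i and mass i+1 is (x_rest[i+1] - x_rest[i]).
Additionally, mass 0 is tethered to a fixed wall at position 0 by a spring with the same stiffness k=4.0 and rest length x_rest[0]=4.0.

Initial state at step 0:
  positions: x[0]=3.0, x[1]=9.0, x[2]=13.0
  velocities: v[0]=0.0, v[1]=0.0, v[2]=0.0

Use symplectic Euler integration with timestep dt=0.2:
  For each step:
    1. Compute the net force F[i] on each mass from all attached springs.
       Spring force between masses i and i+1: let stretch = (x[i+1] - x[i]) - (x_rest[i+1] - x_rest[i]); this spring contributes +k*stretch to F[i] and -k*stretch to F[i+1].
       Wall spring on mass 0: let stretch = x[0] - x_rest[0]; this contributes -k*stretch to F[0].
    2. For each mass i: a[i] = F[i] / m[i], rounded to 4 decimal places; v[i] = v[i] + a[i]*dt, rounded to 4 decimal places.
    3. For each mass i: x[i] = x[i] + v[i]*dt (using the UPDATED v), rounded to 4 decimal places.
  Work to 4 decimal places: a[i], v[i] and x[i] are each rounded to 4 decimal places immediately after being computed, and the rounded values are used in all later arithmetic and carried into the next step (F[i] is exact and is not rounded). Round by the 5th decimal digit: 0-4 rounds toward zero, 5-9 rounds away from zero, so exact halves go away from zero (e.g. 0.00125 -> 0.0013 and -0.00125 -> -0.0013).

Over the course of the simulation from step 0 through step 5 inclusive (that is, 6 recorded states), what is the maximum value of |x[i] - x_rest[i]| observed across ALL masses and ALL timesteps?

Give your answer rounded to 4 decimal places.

Answer: 1.3416

Derivation:
Step 0: x=[3.0000 9.0000 13.0000] v=[0.0000 0.0000 0.0000]
Step 1: x=[3.4800 8.6800 13.0000] v=[2.4000 -1.6000 0.0000]
Step 2: x=[4.2352 8.2192 12.9488] v=[3.7760 -2.3040 -0.2560]
Step 3: x=[4.9502 7.8777 12.7809] v=[3.5750 -1.7075 -0.8397]
Step 4: x=[5.3416 7.8523 12.4684] v=[1.9568 -0.1269 -1.5623]
Step 5: x=[5.2800 8.1638 12.0574] v=[-0.3079 1.5574 -2.0552]
Max displacement = 1.3416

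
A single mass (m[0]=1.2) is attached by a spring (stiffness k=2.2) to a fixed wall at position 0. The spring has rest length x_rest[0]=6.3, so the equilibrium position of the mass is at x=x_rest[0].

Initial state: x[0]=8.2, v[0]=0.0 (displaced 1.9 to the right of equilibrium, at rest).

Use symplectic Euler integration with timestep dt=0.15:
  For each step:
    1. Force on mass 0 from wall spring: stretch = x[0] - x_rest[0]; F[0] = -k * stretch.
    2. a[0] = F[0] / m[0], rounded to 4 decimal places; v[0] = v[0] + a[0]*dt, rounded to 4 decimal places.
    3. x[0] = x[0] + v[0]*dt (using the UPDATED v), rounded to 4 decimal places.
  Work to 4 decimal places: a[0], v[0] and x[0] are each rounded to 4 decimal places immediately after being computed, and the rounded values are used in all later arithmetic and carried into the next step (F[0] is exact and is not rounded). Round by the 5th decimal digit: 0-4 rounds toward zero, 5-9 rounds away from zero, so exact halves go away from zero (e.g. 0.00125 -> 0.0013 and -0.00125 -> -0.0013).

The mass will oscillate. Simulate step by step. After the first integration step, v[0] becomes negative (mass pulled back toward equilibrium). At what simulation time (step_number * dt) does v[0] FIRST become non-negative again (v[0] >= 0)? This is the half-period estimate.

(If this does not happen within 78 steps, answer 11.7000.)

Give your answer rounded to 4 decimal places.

Answer: 2.4000

Derivation:
Step 0: x=[8.2000] v=[0.0000]
Step 1: x=[8.1216] v=[-0.5225]
Step 2: x=[7.9681] v=[-1.0234]
Step 3: x=[7.7458] v=[-1.4821]
Step 4: x=[7.4638] v=[-1.8797]
Step 5: x=[7.1338] v=[-2.1997]
Step 6: x=[6.7695] v=[-2.4290]
Step 7: x=[6.3858] v=[-2.5581]
Step 8: x=[5.9985] v=[-2.5817]
Step 9: x=[5.6237] v=[-2.4988]
Step 10: x=[5.2768] v=[-2.3128]
Step 11: x=[4.9721] v=[-2.0314]
Step 12: x=[4.7222] v=[-1.6662]
Step 13: x=[4.5374] v=[-1.2323]
Step 14: x=[4.4253] v=[-0.7476]
Step 15: x=[4.3905] v=[-0.2321]
Step 16: x=[4.4345] v=[0.2930]
First v>=0 after going negative at step 16, time=2.4000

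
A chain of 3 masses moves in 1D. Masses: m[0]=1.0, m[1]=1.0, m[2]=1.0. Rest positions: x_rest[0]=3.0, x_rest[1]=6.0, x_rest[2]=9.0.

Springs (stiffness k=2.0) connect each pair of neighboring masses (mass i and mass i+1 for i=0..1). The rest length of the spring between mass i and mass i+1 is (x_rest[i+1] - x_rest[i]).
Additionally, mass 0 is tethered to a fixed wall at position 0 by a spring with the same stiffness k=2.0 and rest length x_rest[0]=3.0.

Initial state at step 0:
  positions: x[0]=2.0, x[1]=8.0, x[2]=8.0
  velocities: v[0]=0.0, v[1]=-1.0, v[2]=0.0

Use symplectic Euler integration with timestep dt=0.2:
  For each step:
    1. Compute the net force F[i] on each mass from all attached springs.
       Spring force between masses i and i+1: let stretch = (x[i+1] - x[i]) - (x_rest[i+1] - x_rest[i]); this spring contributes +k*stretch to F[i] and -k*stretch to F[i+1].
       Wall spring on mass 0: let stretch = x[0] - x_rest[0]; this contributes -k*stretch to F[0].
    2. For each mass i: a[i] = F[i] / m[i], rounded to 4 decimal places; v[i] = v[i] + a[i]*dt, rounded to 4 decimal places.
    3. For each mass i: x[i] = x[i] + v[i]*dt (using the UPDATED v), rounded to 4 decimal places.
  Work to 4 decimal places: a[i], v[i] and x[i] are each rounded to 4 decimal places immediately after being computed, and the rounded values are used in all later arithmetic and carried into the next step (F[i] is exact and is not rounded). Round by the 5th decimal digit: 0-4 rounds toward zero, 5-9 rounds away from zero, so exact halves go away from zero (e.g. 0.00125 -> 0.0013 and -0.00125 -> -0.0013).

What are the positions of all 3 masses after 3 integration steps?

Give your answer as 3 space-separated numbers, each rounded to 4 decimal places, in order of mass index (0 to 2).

Step 0: x=[2.0000 8.0000 8.0000] v=[0.0000 -1.0000 0.0000]
Step 1: x=[2.3200 7.3200 8.2400] v=[1.6000 -3.4000 1.2000]
Step 2: x=[2.8544 6.3136 8.6464] v=[2.6720 -5.0320 2.0320]
Step 3: x=[3.4372 5.2171 9.1062] v=[2.9139 -5.4826 2.2989]

Answer: 3.4372 5.2171 9.1062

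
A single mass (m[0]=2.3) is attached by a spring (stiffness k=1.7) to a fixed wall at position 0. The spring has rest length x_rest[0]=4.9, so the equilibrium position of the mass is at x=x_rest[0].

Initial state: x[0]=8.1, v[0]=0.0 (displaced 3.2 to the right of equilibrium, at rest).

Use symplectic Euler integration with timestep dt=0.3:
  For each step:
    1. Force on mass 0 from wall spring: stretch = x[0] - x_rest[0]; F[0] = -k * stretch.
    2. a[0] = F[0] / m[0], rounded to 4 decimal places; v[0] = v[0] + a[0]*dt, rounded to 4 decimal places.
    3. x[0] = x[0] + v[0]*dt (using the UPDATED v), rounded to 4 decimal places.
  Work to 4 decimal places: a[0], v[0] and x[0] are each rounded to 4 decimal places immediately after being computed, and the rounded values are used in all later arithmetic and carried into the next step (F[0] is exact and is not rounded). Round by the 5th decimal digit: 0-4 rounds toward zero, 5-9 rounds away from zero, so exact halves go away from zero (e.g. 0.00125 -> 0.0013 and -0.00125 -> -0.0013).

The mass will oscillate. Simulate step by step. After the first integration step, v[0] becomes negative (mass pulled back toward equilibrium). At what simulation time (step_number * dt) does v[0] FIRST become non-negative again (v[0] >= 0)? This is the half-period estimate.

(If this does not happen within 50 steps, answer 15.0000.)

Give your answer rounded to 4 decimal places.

Step 0: x=[8.1000] v=[0.0000]
Step 1: x=[7.8871] v=[-0.7096]
Step 2: x=[7.4755] v=[-1.3720]
Step 3: x=[6.8926] v=[-1.9431]
Step 4: x=[6.1771] v=[-2.3849]
Step 5: x=[5.3767] v=[-2.6681]
Step 6: x=[4.5446] v=[-2.7738]
Step 7: x=[3.7361] v=[-2.6950]
Step 8: x=[3.0050] v=[-2.4369]
Step 9: x=[2.4000] v=[-2.0167]
Step 10: x=[1.9613] v=[-1.4624]
Step 11: x=[1.7181] v=[-0.8108]
Step 12: x=[1.6865] v=[-0.1053]
Step 13: x=[1.8687] v=[0.6073]
First v>=0 after going negative at step 13, time=3.9000

Answer: 3.9000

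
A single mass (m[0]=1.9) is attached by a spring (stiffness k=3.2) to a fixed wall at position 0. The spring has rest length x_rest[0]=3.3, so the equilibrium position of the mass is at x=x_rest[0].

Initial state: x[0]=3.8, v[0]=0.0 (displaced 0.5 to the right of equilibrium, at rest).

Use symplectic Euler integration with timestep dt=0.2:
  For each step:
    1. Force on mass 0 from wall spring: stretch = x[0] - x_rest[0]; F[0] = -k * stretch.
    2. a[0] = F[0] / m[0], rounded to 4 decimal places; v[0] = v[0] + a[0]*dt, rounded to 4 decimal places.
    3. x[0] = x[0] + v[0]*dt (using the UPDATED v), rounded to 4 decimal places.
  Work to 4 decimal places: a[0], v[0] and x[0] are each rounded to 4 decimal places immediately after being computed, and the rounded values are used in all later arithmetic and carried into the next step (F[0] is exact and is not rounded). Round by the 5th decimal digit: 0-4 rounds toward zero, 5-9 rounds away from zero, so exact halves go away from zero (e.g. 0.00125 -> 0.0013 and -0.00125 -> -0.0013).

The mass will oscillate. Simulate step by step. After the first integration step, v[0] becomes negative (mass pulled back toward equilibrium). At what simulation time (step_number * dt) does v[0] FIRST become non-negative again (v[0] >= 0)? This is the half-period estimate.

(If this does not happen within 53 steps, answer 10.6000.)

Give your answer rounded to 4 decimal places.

Step 0: x=[3.8000] v=[0.0000]
Step 1: x=[3.7663] v=[-0.1684]
Step 2: x=[3.7012] v=[-0.3255]
Step 3: x=[3.6091] v=[-0.4606]
Step 4: x=[3.4962] v=[-0.5647]
Step 5: x=[3.3700] v=[-0.6308]
Step 6: x=[3.2391] v=[-0.6544]
Step 7: x=[3.1123] v=[-0.6339]
Step 8: x=[2.9982] v=[-0.5707]
Step 9: x=[2.9044] v=[-0.4690]
Step 10: x=[2.8373] v=[-0.3357]
Step 11: x=[2.8013] v=[-0.1798]
Step 12: x=[2.7989] v=[-0.0118]
Step 13: x=[2.8303] v=[0.1570]
First v>=0 after going negative at step 13, time=2.6000

Answer: 2.6000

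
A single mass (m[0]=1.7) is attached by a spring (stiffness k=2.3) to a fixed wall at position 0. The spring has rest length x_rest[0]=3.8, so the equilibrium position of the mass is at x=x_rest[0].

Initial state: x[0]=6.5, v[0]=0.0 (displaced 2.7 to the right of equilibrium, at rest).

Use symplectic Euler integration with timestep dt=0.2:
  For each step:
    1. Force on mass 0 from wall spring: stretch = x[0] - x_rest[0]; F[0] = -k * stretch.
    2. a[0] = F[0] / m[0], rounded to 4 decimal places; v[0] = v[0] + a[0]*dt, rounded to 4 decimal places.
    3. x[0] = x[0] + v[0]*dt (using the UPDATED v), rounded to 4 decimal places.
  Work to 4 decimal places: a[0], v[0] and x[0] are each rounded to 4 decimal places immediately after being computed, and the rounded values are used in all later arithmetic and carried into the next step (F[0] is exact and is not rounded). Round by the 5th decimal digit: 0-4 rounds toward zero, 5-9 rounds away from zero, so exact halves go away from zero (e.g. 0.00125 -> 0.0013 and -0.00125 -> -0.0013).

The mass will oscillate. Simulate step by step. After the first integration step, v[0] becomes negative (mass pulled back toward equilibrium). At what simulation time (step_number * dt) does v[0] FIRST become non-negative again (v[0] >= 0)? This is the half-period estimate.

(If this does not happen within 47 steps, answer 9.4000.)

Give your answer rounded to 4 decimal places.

Answer: 2.8000

Derivation:
Step 0: x=[6.5000] v=[0.0000]
Step 1: x=[6.3539] v=[-0.7306]
Step 2: x=[6.0696] v=[-1.4217]
Step 3: x=[5.6624] v=[-2.0358]
Step 4: x=[5.1545] v=[-2.5397]
Step 5: x=[4.5733] v=[-2.9062]
Step 6: x=[3.9502] v=[-3.1154]
Step 7: x=[3.3190] v=[-3.1560]
Step 8: x=[2.7138] v=[-3.0258]
Step 9: x=[2.1674] v=[-2.7319]
Step 10: x=[1.7094] v=[-2.2901]
Step 11: x=[1.3645] v=[-1.7244]
Step 12: x=[1.1514] v=[-1.0654]
Step 13: x=[1.0817] v=[-0.3487]
Step 14: x=[1.1591] v=[0.3868]
First v>=0 after going negative at step 14, time=2.8000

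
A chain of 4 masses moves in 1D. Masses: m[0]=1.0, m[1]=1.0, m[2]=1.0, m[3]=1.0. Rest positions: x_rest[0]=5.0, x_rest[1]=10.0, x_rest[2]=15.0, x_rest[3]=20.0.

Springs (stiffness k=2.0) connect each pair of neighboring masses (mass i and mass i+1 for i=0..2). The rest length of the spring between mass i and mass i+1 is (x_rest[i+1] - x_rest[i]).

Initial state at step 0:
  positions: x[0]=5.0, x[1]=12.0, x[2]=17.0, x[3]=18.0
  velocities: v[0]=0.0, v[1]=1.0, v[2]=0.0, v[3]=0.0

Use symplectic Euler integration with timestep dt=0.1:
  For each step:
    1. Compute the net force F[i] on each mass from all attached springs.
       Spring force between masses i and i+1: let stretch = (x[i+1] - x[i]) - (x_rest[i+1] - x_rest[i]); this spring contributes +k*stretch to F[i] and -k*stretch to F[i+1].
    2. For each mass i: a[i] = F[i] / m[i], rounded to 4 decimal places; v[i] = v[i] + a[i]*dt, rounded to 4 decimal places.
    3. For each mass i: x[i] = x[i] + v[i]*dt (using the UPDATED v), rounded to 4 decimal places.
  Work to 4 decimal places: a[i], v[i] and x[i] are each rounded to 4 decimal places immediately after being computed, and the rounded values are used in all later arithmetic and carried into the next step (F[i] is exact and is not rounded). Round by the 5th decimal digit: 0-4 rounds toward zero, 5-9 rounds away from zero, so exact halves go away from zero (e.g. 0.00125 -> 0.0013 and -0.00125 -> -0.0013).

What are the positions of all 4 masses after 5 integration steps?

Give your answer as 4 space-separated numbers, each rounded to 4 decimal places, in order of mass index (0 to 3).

Answer: 5.5829 11.8534 15.9710 19.0928

Derivation:
Step 0: x=[5.0000 12.0000 17.0000 18.0000] v=[0.0000 1.0000 0.0000 0.0000]
Step 1: x=[5.0400 12.0600 16.9200 18.0800] v=[0.4000 0.6000 -0.8000 0.8000]
Step 2: x=[5.1204 12.0768 16.7660 18.2368] v=[0.8040 0.1680 -1.5400 1.5680]
Step 3: x=[5.2399 12.0483 16.5476 18.4642] v=[1.1953 -0.2854 -2.1837 2.2738]
Step 4: x=[5.3956 11.9736 16.2776 18.7533] v=[1.5570 -0.7472 -2.7002 2.8905]
Step 5: x=[5.5829 11.8534 15.9710 19.0928] v=[1.8726 -1.2020 -3.0659 3.3954]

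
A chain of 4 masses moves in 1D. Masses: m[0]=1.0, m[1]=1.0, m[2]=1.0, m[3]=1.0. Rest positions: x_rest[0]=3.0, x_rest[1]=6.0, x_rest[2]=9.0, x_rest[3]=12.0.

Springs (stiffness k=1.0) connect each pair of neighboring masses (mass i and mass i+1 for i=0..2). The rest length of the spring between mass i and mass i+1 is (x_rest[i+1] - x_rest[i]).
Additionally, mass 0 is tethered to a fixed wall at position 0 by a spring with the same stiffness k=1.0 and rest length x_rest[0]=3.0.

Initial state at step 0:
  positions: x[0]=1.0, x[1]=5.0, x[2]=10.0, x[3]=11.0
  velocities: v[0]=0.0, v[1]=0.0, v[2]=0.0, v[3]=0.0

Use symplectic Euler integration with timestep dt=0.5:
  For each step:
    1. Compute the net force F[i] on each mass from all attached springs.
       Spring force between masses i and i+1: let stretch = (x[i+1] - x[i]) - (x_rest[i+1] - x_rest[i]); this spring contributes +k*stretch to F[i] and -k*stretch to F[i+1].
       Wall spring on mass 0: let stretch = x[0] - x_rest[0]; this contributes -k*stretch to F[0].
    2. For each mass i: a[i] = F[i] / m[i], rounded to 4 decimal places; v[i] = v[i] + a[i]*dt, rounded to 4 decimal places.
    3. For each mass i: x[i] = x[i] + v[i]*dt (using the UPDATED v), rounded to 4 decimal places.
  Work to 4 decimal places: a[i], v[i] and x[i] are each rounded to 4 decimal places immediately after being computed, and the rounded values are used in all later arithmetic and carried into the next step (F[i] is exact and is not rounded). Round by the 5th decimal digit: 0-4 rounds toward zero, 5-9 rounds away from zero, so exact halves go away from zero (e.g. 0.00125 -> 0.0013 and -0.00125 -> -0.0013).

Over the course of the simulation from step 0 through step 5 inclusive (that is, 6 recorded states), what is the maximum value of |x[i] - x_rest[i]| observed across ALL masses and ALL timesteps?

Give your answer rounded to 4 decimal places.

Step 0: x=[1.0000 5.0000 10.0000 11.0000] v=[0.0000 0.0000 0.0000 0.0000]
Step 1: x=[1.7500 5.2500 9.0000 11.5000] v=[1.5000 0.5000 -2.0000 1.0000]
Step 2: x=[2.9375 5.5625 7.6875 12.1250] v=[2.3750 0.6250 -2.6250 1.2500]
Step 3: x=[4.0469 5.7500 6.9531 12.3907] v=[2.2188 0.3750 -1.4688 0.5313]
Step 4: x=[4.5704 5.8125 7.2774 12.0470] v=[1.0469 0.1250 0.6485 -0.6875]
Step 5: x=[4.2618 5.9307 8.4279 11.2609] v=[-0.6173 0.2364 2.3009 -1.5723]
Max displacement = 2.0469

Answer: 2.0469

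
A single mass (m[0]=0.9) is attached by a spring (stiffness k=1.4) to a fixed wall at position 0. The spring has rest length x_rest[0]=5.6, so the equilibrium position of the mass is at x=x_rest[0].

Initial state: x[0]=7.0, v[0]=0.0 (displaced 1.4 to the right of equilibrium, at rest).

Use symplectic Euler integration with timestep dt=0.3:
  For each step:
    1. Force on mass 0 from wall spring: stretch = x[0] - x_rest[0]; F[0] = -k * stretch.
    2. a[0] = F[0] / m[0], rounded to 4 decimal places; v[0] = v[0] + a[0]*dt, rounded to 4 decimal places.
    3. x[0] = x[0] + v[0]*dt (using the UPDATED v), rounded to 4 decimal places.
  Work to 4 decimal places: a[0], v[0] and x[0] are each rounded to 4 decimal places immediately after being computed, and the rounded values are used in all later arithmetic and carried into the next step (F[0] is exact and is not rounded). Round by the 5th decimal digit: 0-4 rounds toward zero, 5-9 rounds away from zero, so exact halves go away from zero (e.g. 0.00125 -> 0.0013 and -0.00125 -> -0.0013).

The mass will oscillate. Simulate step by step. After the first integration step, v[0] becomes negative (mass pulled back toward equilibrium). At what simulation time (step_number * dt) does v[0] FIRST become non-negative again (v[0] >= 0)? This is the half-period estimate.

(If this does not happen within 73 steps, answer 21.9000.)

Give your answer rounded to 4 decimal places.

Step 0: x=[7.0000] v=[0.0000]
Step 1: x=[6.8040] v=[-0.6533]
Step 2: x=[6.4394] v=[-1.2152]
Step 3: x=[5.9573] v=[-1.6069]
Step 4: x=[5.4252] v=[-1.7736]
Step 5: x=[4.9176] v=[-1.6920]
Step 6: x=[4.5055] v=[-1.3736]
Step 7: x=[4.2467] v=[-0.8628]
Step 8: x=[4.1773] v=[-0.2313]
Step 9: x=[4.3071] v=[0.4326]
First v>=0 after going negative at step 9, time=2.7000

Answer: 2.7000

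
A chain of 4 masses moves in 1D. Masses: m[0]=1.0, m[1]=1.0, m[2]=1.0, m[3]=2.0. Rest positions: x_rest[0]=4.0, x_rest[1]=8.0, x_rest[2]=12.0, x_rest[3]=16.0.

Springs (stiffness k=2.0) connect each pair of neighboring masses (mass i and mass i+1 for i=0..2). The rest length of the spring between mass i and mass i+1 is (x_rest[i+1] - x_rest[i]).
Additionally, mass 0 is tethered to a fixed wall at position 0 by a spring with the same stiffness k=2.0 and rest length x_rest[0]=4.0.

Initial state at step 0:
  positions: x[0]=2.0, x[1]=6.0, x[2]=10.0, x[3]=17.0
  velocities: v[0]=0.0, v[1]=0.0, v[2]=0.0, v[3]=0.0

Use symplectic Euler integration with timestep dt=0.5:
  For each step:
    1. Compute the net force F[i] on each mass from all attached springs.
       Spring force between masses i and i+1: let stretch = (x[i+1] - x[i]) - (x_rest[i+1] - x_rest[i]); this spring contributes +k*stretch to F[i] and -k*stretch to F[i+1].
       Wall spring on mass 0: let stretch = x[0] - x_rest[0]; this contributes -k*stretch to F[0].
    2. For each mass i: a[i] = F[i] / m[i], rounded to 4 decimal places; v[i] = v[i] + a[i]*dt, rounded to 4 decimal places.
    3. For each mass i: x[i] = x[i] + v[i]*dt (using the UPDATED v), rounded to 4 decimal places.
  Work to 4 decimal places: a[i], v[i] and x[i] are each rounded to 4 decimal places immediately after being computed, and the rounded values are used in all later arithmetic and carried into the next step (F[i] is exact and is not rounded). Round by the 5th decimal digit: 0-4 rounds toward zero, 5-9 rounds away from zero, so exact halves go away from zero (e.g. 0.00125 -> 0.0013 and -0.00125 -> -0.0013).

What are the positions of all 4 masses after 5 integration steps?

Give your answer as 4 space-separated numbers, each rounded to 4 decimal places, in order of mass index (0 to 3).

Step 0: x=[2.0000 6.0000 10.0000 17.0000] v=[0.0000 0.0000 0.0000 0.0000]
Step 1: x=[3.0000 6.0000 11.5000 16.2500] v=[2.0000 0.0000 3.0000 -1.5000]
Step 2: x=[4.0000 7.2500 12.6250 15.3125] v=[2.0000 2.5000 2.2500 -1.8750]
Step 3: x=[4.6250 9.5625 12.4063 14.7031] v=[1.2500 4.6250 -0.4375 -1.2188]
Step 4: x=[5.4063 10.8282 11.9141 14.5195] v=[1.5625 2.5313 -0.9845 -0.3672]
Step 5: x=[6.1954 9.9259 12.1816 14.6846] v=[1.5781 -1.8047 0.5350 0.3301]

Answer: 6.1954 9.9259 12.1816 14.6846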